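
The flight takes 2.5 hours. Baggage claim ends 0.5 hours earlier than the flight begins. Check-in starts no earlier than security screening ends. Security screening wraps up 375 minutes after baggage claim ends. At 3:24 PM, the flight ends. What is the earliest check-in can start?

6:39 PM

The flight starts at 3:24 PM − 150 min = 12:54 PM.
Baggage claim ends at 12:54 PM − 30 min = 12:24 PM.
Security screening ends at 12:24 PM + 375 min = 6:39 PM.
Check-in is bounded by security screening, so the earliest it can start is 6:39 PM.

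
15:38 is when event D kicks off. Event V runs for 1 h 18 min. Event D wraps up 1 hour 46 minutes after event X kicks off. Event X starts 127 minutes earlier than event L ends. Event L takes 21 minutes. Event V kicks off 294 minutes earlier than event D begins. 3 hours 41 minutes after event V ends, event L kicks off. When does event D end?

15:43

Event V starts at 15:38 − 294 min = 10:44.
Event V ends at 10:44 + 78 min = 12:02.
Event L starts at 12:02 + 221 min = 15:43.
Event L ends at 15:43 + 21 min = 16:04.
Event X starts at 16:04 − 127 min = 13:57.
Event D ends at 13:57 + 106 min = 15:43.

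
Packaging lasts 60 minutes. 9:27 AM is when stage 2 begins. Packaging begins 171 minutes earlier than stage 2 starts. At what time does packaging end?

7:36 AM

Packaging starts at 9:27 AM − 171 min = 6:36 AM.
Packaging ends at 6:36 AM + 60 min = 7:36 AM.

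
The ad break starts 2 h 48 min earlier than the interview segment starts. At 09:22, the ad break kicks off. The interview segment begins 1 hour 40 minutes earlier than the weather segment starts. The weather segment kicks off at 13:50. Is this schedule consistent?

The interview segment starts at 13:50 − 100 min = 12:10.
The ad break starts at 12:10 − 168 min = 09:22.
That matches the stated 09:22, so the schedule is consistent.

Yes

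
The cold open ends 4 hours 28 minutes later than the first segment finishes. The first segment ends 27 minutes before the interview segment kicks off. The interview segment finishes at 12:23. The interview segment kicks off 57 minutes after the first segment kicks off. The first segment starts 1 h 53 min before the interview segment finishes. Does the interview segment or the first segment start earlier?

The first segment starts at 12:23 − 113 min = 10:30.
The interview segment starts at 10:30 + 57 min = 11:27.
The interview segment starts at 11:27 and the first segment starts at 10:30, so the first segment is first.

the first segment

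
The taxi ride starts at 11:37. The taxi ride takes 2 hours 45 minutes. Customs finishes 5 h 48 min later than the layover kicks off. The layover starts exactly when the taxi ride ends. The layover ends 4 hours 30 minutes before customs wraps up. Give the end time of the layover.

The taxi ride ends at 11:37 + 165 min = 14:22.
So the layover starts at 14:22.
Customs ends at 14:22 + 348 min = 20:10.
The layover ends at 20:10 − 270 min = 15:40.

15:40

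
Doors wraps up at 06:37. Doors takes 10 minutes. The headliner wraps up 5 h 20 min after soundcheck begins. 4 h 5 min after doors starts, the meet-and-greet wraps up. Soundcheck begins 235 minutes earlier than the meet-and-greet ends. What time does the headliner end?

11:57

Doors starts at 06:37 − 10 min = 06:27.
The meet-and-greet ends at 06:27 + 245 min = 10:32.
Soundcheck starts at 10:32 − 235 min = 06:37.
The headliner ends at 06:37 + 320 min = 11:57.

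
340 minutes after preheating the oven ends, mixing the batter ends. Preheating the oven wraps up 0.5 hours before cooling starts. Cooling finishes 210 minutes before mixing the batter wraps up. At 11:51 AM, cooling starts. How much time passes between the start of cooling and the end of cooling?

Preheating the oven ends at 11:51 AM − 30 min = 11:21 AM.
Mixing the batter ends at 11:21 AM + 340 min = 5:01 PM.
Cooling ends at 5:01 PM − 210 min = 1:31 PM.
From 11:51 AM to 1:31 PM is 1 hour 40 minutes.

1 hour 40 minutes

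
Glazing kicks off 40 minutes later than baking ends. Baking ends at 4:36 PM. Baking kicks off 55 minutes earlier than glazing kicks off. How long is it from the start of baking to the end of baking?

Glazing starts at 4:36 PM + 40 min = 5:16 PM.
Baking starts at 5:16 PM − 55 min = 4:21 PM.
From 4:21 PM to 4:36 PM is 15 minutes.

15 minutes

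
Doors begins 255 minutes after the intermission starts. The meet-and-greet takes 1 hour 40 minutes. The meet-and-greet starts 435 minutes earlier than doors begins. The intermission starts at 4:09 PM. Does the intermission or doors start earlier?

the intermission

Doors starts at 4:09 PM + 255 min = 8:24 PM.
The intermission starts at 4:09 PM and doors starts at 8:24 PM, so the intermission is first.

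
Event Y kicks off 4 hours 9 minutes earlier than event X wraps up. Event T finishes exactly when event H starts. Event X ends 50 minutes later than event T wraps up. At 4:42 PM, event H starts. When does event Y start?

1:23 PM

Event T ends at 4:42 PM.
Event X ends at 4:42 PM + 50 min = 5:32 PM.
Event Y starts at 5:32 PM − 249 min = 1:23 PM.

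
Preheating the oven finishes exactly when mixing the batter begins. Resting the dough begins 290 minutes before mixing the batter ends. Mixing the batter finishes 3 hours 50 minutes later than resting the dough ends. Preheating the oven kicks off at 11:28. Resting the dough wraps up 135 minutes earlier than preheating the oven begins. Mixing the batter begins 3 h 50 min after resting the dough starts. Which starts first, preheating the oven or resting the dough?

Resting the dough ends at 11:28 − 135 min = 09:13.
Mixing the batter ends at 09:13 + 230 min = 13:03.
Resting the dough starts at 13:03 − 290 min = 08:13.
Preheating the oven starts at 11:28 and resting the dough starts at 08:13, so resting the dough is first.

resting the dough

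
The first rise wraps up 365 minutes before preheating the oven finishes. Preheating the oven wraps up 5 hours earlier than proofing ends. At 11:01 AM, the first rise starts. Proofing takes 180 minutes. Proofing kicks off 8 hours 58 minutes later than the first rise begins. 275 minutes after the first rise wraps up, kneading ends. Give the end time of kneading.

4:29 PM

Proofing starts at 11:01 AM + 538 min = 7:59 PM.
Proofing ends at 7:59 PM + 180 min = 10:59 PM.
Preheating the oven ends at 10:59 PM − 300 min = 5:59 PM.
The first rise ends at 5:59 PM − 365 min = 11:54 AM.
Kneading ends at 11:54 AM + 275 min = 4:29 PM.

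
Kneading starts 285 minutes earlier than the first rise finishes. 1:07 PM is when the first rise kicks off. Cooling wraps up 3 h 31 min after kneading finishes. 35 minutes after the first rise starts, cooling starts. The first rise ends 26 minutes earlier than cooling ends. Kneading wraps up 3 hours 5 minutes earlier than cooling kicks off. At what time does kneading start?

8:57 AM

Cooling starts at 1:07 PM + 35 min = 1:42 PM.
Kneading ends at 1:42 PM − 185 min = 10:37 AM.
Cooling ends at 10:37 AM + 211 min = 2:08 PM.
The first rise ends at 2:08 PM − 26 min = 1:42 PM.
Kneading starts at 1:42 PM − 285 min = 8:57 AM.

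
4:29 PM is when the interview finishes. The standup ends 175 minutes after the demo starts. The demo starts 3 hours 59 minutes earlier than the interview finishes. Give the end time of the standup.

The demo starts at 4:29 PM − 239 min = 12:30 PM.
The standup ends at 12:30 PM + 175 min = 3:25 PM.

3:25 PM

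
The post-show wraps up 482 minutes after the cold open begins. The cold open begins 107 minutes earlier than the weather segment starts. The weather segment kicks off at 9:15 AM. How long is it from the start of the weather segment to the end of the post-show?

375 minutes

The cold open starts at 9:15 AM − 107 min = 7:28 AM.
The post-show ends at 7:28 AM + 482 min = 3:30 PM.
From 9:15 AM to 3:30 PM is 375 minutes.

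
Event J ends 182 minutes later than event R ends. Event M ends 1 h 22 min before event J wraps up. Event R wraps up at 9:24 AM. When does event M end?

11:04 AM

Event J ends at 9:24 AM + 182 min = 12:26 PM.
Event M ends at 12:26 PM − 82 min = 11:04 AM.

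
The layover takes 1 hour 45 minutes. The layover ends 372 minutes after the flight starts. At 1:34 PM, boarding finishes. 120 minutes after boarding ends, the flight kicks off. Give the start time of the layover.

The flight starts at 1:34 PM + 120 min = 3:34 PM.
The layover ends at 3:34 PM + 372 min = 9:46 PM.
The layover starts at 9:46 PM − 105 min = 8:01 PM.

8:01 PM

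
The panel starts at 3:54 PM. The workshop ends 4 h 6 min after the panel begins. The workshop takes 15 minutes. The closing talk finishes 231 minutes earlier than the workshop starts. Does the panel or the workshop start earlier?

the panel

The workshop ends at 3:54 PM + 246 min = 8:00 PM.
The workshop starts at 8:00 PM − 15 min = 7:45 PM.
The panel starts at 3:54 PM and the workshop starts at 7:45 PM, so the panel is first.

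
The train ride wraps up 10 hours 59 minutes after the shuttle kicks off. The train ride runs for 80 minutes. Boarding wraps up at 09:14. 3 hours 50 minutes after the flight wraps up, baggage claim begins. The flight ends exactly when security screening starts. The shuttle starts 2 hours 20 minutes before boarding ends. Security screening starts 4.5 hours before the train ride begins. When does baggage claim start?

The shuttle starts at 09:14 − 140 min = 06:54.
The train ride ends at 06:54 + 659 min = 17:53.
The train ride starts at 17:53 − 80 min = 16:33.
Security screening starts at 16:33 − 270 min = 12:03.
So the flight ends at 12:03.
Baggage claim starts at 12:03 + 230 min = 15:53.

15:53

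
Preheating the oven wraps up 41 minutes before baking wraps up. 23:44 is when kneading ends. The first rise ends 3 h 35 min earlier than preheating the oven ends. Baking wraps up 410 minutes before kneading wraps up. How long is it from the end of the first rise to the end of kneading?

Baking ends at 23:44 − 410 min = 16:54.
Preheating the oven ends at 16:54 − 41 min = 16:13.
The first rise ends at 16:13 − 215 min = 12:38.
From 12:38 to 23:44 is 11 h 6 min.

11 h 6 min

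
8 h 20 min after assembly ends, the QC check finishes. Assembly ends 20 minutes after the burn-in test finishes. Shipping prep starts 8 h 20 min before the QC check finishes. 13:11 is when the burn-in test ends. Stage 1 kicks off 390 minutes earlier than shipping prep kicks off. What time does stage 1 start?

Assembly ends at 13:11 + 20 min = 13:31.
The QC check ends at 13:31 + 500 min = 21:51.
Shipping prep starts at 21:51 − 500 min = 13:31.
Stage 1 starts at 13:31 − 390 min = 07:01.

07:01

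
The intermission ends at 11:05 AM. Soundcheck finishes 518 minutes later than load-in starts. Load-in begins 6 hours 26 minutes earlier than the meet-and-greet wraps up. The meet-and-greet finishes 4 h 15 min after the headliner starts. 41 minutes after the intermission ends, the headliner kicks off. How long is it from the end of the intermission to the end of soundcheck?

428 minutes

The headliner starts at 11:05 AM + 41 min = 11:46 AM.
The meet-and-greet ends at 11:46 AM + 255 min = 4:01 PM.
Load-in starts at 4:01 PM − 386 min = 9:35 AM.
Soundcheck ends at 9:35 AM + 518 min = 6:13 PM.
From 11:05 AM to 6:13 PM is 428 minutes.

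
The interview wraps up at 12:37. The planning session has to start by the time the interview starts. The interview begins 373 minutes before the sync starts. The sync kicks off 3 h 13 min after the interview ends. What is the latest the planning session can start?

The sync starts at 12:37 + 193 min = 15:50.
The interview starts at 15:50 − 373 min = 09:37.
The planning session is bounded by the interview, so the latest it can start is 09:37.

09:37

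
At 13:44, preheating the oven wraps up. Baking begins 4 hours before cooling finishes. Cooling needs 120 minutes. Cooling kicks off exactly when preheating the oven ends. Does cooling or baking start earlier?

Cooling starts at 13:44.
Cooling ends at 13:44 + 120 min = 15:44.
Baking starts at 15:44 − 240 min = 11:44.
Cooling starts at 13:44 and baking starts at 11:44, so baking is first.

baking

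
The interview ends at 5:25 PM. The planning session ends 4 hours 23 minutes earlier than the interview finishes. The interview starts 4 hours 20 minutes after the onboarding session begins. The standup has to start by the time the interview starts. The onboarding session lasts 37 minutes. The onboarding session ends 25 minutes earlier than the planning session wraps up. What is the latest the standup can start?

4:20 PM

The planning session ends at 5:25 PM − 263 min = 1:02 PM.
The onboarding session ends at 1:02 PM − 25 min = 12:37 PM.
The onboarding session starts at 12:37 PM − 37 min = 12:00 PM.
The interview starts at 12:00 PM + 260 min = 4:20 PM.
The standup is bounded by the interview, so the latest it can start is 4:20 PM.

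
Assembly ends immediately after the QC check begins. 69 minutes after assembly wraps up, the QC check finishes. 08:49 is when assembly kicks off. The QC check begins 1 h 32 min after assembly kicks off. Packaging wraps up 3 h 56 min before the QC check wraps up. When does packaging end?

The QC check starts at 08:49 + 92 min = 10:21.
So assembly ends at 10:21.
The QC check ends at 10:21 + 69 min = 11:30.
Packaging ends at 11:30 − 236 min = 07:34.

07:34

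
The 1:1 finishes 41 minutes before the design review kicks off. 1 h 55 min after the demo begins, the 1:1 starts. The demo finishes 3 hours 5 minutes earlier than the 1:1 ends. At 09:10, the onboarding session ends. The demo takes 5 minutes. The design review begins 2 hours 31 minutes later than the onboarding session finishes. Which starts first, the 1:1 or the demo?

the demo

The design review starts at 09:10 + 151 min = 11:41.
The 1:1 ends at 11:41 − 41 min = 11:00.
The demo ends at 11:00 − 185 min = 07:55.
The demo starts at 07:55 − 5 min = 07:50.
The 1:1 starts at 07:50 + 115 min = 09:45.
The 1:1 starts at 09:45 and the demo starts at 07:50, so the demo is first.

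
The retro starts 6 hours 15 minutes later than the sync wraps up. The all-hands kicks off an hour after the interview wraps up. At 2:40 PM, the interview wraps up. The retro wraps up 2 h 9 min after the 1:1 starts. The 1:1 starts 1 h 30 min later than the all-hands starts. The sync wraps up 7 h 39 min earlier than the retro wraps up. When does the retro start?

5:55 PM

The all-hands starts at 2:40 PM + 60 min = 3:40 PM.
The 1:1 starts at 3:40 PM + 90 min = 5:10 PM.
The retro ends at 5:10 PM + 129 min = 7:19 PM.
The sync ends at 7:19 PM − 459 min = 11:40 AM.
The retro starts at 11:40 AM + 375 min = 5:55 PM.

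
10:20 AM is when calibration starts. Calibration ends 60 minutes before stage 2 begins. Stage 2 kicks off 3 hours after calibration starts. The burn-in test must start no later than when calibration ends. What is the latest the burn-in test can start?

12:20 PM

Stage 2 starts at 10:20 AM + 180 min = 1:20 PM.
Calibration ends at 1:20 PM − 60 min = 12:20 PM.
The burn-in test is bounded by calibration, so the latest it can start is 12:20 PM.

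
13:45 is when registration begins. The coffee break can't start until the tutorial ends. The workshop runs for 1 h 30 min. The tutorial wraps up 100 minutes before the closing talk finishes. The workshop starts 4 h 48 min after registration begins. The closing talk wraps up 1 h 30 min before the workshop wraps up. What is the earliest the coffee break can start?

The workshop starts at 13:45 + 288 min = 18:33.
The workshop ends at 18:33 + 90 min = 20:03.
The closing talk ends at 20:03 − 90 min = 18:33.
The tutorial ends at 18:33 − 100 min = 16:53.
The coffee break is bounded by the tutorial, so the earliest it can start is 16:53.

16:53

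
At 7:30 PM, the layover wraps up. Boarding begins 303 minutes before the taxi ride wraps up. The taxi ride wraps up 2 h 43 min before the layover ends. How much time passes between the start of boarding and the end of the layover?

7 h 46 min

The taxi ride ends at 7:30 PM − 163 min = 4:47 PM.
Boarding starts at 4:47 PM − 303 min = 11:44 AM.
From 11:44 AM to 7:30 PM is 7 h 46 min.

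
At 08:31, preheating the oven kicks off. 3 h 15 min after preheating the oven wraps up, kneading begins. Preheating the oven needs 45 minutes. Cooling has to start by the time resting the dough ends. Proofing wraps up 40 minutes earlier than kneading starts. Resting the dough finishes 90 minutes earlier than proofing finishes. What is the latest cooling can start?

Preheating the oven ends at 08:31 + 45 min = 09:16.
Kneading starts at 09:16 + 195 min = 12:31.
Proofing ends at 12:31 − 40 min = 11:51.
Resting the dough ends at 11:51 − 90 min = 10:21.
Cooling is bounded by resting the dough, so the latest it can start is 10:21.

10:21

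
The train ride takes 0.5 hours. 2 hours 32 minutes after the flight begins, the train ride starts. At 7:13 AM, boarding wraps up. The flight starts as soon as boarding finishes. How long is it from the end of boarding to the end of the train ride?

3 hours 2 minutes

The flight starts at 7:13 AM.
The train ride starts at 7:13 AM + 152 min = 9:45 AM.
The train ride ends at 9:45 AM + 30 min = 10:15 AM.
From 7:13 AM to 10:15 AM is 3 hours 2 minutes.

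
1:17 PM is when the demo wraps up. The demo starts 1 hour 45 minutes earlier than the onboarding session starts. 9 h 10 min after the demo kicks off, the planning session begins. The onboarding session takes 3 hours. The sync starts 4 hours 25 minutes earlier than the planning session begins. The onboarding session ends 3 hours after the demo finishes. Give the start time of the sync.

The onboarding session ends at 1:17 PM + 180 min = 4:17 PM.
The onboarding session starts at 4:17 PM − 180 min = 1:17 PM.
The demo starts at 1:17 PM − 105 min = 11:32 AM.
The planning session starts at 11:32 AM + 550 min = 8:42 PM.
The sync starts at 8:42 PM − 265 min = 4:17 PM.

4:17 PM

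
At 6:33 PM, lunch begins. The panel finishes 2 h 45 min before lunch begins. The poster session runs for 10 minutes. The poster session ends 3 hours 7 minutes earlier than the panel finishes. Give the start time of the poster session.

The panel ends at 6:33 PM − 165 min = 3:48 PM.
The poster session ends at 3:48 PM − 187 min = 12:41 PM.
The poster session starts at 12:41 PM − 10 min = 12:31 PM.

12:31 PM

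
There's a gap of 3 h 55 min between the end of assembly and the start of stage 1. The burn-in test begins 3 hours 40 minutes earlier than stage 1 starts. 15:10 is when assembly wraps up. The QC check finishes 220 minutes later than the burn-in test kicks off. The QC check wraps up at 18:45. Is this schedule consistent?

Stage 1 starts at 15:10 + 235 min = 19:05.
The burn-in test starts at 19:05 − 220 min = 15:25.
The QC check ends at 15:25 + 220 min = 19:05.
But the QC check is also said to end at 18:45 — a 20-minute conflict.

No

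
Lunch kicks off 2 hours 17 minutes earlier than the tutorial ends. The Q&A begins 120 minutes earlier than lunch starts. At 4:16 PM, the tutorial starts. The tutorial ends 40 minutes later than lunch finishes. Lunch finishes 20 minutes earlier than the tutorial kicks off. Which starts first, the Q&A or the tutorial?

the Q&A

Lunch ends at 4:16 PM − 20 min = 3:56 PM.
The tutorial ends at 3:56 PM + 40 min = 4:36 PM.
Lunch starts at 4:36 PM − 137 min = 2:19 PM.
The Q&A starts at 2:19 PM − 120 min = 12:19 PM.
The Q&A starts at 12:19 PM and the tutorial starts at 4:16 PM, so the Q&A is first.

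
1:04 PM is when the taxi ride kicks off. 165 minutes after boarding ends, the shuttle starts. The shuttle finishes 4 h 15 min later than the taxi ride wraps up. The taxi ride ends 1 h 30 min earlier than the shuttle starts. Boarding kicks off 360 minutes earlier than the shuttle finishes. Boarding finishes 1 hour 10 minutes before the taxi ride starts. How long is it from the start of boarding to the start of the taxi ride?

100 minutes

Boarding ends at 1:04 PM − 70 min = 11:54 AM.
The shuttle starts at 11:54 AM + 165 min = 2:39 PM.
The taxi ride ends at 2:39 PM − 90 min = 1:09 PM.
The shuttle ends at 1:09 PM + 255 min = 5:24 PM.
Boarding starts at 5:24 PM − 360 min = 11:24 AM.
From 11:24 AM to 1:04 PM is 100 minutes.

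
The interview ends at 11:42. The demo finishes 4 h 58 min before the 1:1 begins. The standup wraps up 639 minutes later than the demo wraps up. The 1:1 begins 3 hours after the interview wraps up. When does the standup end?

20:23

The 1:1 starts at 11:42 + 180 min = 14:42.
The demo ends at 14:42 − 298 min = 09:44.
The standup ends at 09:44 + 639 min = 20:23.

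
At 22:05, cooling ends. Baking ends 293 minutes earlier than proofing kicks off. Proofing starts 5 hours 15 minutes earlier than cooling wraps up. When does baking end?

Proofing starts at 22:05 − 315 min = 16:50.
Baking ends at 16:50 − 293 min = 11:57.

11:57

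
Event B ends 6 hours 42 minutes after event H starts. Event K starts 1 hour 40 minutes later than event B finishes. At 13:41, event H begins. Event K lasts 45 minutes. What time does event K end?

Event B ends at 13:41 + 402 min = 20:23.
Event K starts at 20:23 + 100 min = 22:03.
Event K ends at 22:03 + 45 min = 22:48.

22:48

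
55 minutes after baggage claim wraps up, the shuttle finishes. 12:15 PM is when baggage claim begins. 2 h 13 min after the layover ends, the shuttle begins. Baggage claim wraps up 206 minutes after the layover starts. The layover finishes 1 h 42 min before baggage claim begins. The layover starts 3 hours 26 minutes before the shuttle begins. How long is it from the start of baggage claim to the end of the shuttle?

86 minutes

The layover ends at 12:15 PM − 102 min = 10:33 AM.
The shuttle starts at 10:33 AM + 133 min = 12:46 PM.
The layover starts at 12:46 PM − 206 min = 9:20 AM.
Baggage claim ends at 9:20 AM + 206 min = 12:46 PM.
The shuttle ends at 12:46 PM + 55 min = 1:41 PM.
From 12:15 PM to 1:41 PM is 86 minutes.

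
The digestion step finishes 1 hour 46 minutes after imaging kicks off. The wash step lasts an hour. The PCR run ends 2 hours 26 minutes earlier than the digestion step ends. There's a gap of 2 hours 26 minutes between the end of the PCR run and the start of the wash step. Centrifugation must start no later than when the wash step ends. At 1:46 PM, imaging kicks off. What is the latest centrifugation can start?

The digestion step ends at 1:46 PM + 106 min = 3:32 PM.
The PCR run ends at 3:32 PM − 146 min = 1:06 PM.
The wash step starts at 1:06 PM + 146 min = 3:32 PM.
The wash step ends at 3:32 PM + 60 min = 4:32 PM.
Centrifugation is bounded by the wash step, so the latest it can start is 4:32 PM.

4:32 PM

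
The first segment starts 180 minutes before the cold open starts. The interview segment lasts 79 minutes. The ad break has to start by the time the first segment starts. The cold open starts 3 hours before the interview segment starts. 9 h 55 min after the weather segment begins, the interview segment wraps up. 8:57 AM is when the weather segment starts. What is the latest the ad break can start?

11:33 AM

The interview segment ends at 8:57 AM + 595 min = 6:52 PM.
The interview segment starts at 6:52 PM − 79 min = 5:33 PM.
The cold open starts at 5:33 PM − 180 min = 2:33 PM.
The first segment starts at 2:33 PM − 180 min = 11:33 AM.
The ad break is bounded by the first segment, so the latest it can start is 11:33 AM.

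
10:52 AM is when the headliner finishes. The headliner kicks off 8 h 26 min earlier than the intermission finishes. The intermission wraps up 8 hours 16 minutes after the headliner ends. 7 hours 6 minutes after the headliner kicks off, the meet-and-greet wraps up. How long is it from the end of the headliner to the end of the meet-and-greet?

416 minutes

The intermission ends at 10:52 AM + 496 min = 7:08 PM.
The headliner starts at 7:08 PM − 506 min = 10:42 AM.
The meet-and-greet ends at 10:42 AM + 426 min = 5:48 PM.
From 10:52 AM to 5:48 PM is 416 minutes.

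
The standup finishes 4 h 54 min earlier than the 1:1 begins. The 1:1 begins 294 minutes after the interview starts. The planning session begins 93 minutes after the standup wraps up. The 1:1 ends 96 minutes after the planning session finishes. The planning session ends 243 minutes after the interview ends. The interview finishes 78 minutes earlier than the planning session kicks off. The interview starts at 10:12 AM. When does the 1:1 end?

The 1:1 starts at 10:12 AM + 294 min = 3:06 PM.
The standup ends at 3:06 PM − 294 min = 10:12 AM.
The planning session starts at 10:12 AM + 93 min = 11:45 AM.
The interview ends at 11:45 AM − 78 min = 10:27 AM.
The planning session ends at 10:27 AM + 243 min = 2:30 PM.
The 1:1 ends at 2:30 PM + 96 min = 4:06 PM.

4:06 PM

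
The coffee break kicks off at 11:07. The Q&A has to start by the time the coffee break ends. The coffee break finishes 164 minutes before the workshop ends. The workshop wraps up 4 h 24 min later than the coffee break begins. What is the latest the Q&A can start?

12:47

The workshop ends at 11:07 + 264 min = 15:31.
The coffee break ends at 15:31 − 164 min = 12:47.
The Q&A is bounded by the coffee break, so the latest it can start is 12:47.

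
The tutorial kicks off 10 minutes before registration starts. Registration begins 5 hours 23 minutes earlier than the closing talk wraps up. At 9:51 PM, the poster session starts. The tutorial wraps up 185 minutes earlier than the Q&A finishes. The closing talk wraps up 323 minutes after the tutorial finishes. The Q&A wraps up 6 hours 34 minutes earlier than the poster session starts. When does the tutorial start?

The Q&A ends at 9:51 PM − 394 min = 3:17 PM.
The tutorial ends at 3:17 PM − 185 min = 12:12 PM.
The closing talk ends at 12:12 PM + 323 min = 5:35 PM.
Registration starts at 5:35 PM − 323 min = 12:12 PM.
The tutorial starts at 12:12 PM − 10 min = 12:02 PM.

12:02 PM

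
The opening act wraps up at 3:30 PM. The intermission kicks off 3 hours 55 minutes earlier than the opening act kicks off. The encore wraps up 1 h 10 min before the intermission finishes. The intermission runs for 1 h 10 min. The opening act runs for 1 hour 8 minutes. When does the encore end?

The opening act starts at 3:30 PM − 68 min = 2:22 PM.
The intermission starts at 2:22 PM − 235 min = 10:27 AM.
The intermission ends at 10:27 AM + 70 min = 11:37 AM.
The encore ends at 11:37 AM − 70 min = 10:27 AM.

10:27 AM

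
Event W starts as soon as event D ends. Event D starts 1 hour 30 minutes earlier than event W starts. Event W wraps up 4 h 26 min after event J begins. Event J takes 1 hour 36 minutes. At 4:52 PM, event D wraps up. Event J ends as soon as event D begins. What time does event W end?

6:12 PM

Event W starts at 4:52 PM.
Event D starts at 4:52 PM − 90 min = 3:22 PM.
So event J ends at 3:22 PM.
Event J starts at 3:22 PM − 96 min = 1:46 PM.
Event W ends at 1:46 PM + 266 min = 6:12 PM.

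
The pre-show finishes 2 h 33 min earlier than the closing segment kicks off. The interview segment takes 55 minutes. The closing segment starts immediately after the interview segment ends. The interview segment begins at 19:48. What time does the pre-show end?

18:10

The interview segment ends at 19:48 + 55 min = 20:43.
So the closing segment starts at 20:43.
The pre-show ends at 20:43 − 153 min = 18:10.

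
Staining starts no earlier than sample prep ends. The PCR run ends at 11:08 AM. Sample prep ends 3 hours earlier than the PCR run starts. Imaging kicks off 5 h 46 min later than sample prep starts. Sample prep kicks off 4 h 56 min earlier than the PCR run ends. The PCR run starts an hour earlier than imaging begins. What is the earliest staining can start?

7:58 AM

Sample prep starts at 11:08 AM − 296 min = 6:12 AM.
Imaging starts at 6:12 AM + 346 min = 11:58 AM.
The PCR run starts at 11:58 AM − 60 min = 10:58 AM.
Sample prep ends at 10:58 AM − 180 min = 7:58 AM.
Staining is bounded by sample prep, so the earliest it can start is 7:58 AM.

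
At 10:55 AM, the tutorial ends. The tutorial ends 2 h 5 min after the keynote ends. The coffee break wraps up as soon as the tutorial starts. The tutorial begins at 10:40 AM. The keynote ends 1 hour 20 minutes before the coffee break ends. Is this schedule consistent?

The coffee break ends at 10:40 AM.
The keynote ends at 10:40 AM − 80 min = 9:20 AM.
The tutorial ends at 9:20 AM + 125 min = 11:25 AM.
But the tutorial is also said to end at 10:55 AM — a 30-minute conflict.

No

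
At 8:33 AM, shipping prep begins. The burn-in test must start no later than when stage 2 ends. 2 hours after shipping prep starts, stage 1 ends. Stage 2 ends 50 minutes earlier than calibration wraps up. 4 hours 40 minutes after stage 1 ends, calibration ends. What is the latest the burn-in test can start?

2:23 PM

Stage 1 ends at 8:33 AM + 120 min = 10:33 AM.
Calibration ends at 10:33 AM + 280 min = 3:13 PM.
Stage 2 ends at 3:13 PM − 50 min = 2:23 PM.
The burn-in test is bounded by stage 2, so the latest it can start is 2:23 PM.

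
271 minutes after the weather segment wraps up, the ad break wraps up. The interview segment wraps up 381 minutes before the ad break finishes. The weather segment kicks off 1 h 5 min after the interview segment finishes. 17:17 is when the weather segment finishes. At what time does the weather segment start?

The ad break ends at 17:17 + 271 min = 21:48.
The interview segment ends at 21:48 − 381 min = 15:27.
The weather segment starts at 15:27 + 65 min = 16:32.

16:32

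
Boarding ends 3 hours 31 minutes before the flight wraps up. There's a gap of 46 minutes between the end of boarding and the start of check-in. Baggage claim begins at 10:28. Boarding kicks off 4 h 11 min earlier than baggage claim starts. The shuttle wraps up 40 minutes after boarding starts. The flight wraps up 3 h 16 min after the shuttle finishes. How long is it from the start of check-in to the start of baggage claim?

Boarding starts at 10:28 − 251 min = 06:17.
The shuttle ends at 06:17 + 40 min = 06:57.
The flight ends at 06:57 + 196 min = 10:13.
Boarding ends at 10:13 − 211 min = 06:42.
Check-in starts at 06:42 + 46 min = 07:28.
From 07:28 to 10:28 is 180 minutes.

180 minutes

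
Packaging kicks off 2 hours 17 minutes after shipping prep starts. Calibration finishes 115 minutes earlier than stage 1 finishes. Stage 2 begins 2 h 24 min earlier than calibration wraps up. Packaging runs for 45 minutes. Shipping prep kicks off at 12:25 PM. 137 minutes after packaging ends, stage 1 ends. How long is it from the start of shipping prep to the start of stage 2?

Packaging starts at 12:25 PM + 137 min = 2:42 PM.
Packaging ends at 2:42 PM + 45 min = 3:27 PM.
Stage 1 ends at 3:27 PM + 137 min = 5:44 PM.
Calibration ends at 5:44 PM − 115 min = 3:49 PM.
Stage 2 starts at 3:49 PM − 144 min = 1:25 PM.
From 12:25 PM to 1:25 PM is an hour.

an hour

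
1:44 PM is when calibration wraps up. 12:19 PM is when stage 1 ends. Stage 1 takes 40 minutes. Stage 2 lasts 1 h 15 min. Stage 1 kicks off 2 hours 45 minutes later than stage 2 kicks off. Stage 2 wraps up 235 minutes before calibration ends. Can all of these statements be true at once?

No

Stage 2 ends at 1:44 PM − 235 min = 9:49 AM.
Stage 2 starts at 9:49 AM − 75 min = 8:34 AM.
Stage 1 starts at 8:34 AM + 165 min = 11:19 AM.
Stage 1 ends at 11:19 AM + 40 min = 11:59 AM.
But stage 1 is also said to end at 12:19 PM — a 20-minute conflict.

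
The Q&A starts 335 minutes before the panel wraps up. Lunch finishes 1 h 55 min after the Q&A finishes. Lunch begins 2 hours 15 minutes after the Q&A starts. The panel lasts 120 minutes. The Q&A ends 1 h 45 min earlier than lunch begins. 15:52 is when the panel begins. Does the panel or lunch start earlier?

lunch

The panel ends at 15:52 + 120 min = 17:52.
The Q&A starts at 17:52 − 335 min = 12:17.
Lunch starts at 12:17 + 135 min = 14:32.
The panel starts at 15:52 and lunch starts at 14:32, so lunch is first.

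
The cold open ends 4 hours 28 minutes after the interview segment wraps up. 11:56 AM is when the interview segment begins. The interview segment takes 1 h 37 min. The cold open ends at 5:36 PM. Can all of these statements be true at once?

No

The interview segment ends at 11:56 AM + 97 min = 1:33 PM.
The cold open ends at 1:33 PM + 268 min = 6:01 PM.
But the cold open is also said to end at 5:36 PM — a 25-minute conflict.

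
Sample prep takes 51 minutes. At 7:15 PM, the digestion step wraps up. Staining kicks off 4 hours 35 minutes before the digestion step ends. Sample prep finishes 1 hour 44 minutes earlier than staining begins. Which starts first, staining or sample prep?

Staining starts at 7:15 PM − 275 min = 2:40 PM.
Sample prep ends at 2:40 PM − 104 min = 12:56 PM.
Sample prep starts at 12:56 PM − 51 min = 12:05 PM.
Staining starts at 2:40 PM and sample prep starts at 12:05 PM, so sample prep is first.

sample prep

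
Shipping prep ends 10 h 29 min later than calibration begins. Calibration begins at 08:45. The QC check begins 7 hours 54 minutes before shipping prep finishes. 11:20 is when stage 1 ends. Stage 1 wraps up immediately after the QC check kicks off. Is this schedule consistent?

Yes

Shipping prep ends at 08:45 + 629 min = 19:14.
The QC check starts at 19:14 − 474 min = 11:20.
So stage 1 ends at 11:20.
That matches the stated 11:20, so the schedule is consistent.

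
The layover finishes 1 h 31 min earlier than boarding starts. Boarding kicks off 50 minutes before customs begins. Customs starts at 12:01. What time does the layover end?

09:40

Boarding starts at 12:01 − 50 min = 11:11.
The layover ends at 11:11 − 91 min = 09:40.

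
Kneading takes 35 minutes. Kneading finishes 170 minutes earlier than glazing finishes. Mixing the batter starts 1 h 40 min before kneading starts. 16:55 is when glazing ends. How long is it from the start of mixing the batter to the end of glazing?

Kneading ends at 16:55 − 170 min = 14:05.
Kneading starts at 14:05 − 35 min = 13:30.
Mixing the batter starts at 13:30 − 100 min = 11:50.
From 11:50 to 16:55 is 305 minutes.

305 minutes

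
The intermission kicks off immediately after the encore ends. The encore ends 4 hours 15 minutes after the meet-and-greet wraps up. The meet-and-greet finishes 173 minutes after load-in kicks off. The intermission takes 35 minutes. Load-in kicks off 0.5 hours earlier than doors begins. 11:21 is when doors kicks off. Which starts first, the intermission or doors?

doors

Load-in starts at 11:21 − 30 min = 10:51.
The meet-and-greet ends at 10:51 + 173 min = 13:44.
The encore ends at 13:44 + 255 min = 17:59.
So the intermission starts at 17:59.
The intermission starts at 17:59 and doors starts at 11:21, so doors is first.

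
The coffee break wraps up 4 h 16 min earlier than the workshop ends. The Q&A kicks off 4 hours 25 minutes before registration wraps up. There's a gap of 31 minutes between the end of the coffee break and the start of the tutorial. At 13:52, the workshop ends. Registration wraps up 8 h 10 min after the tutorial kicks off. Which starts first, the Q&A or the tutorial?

the tutorial

The coffee break ends at 13:52 − 256 min = 09:36.
The tutorial starts at 09:36 + 31 min = 10:07.
Registration ends at 10:07 + 490 min = 18:17.
The Q&A starts at 18:17 − 265 min = 13:52.
The Q&A starts at 13:52 and the tutorial starts at 10:07, so the tutorial is first.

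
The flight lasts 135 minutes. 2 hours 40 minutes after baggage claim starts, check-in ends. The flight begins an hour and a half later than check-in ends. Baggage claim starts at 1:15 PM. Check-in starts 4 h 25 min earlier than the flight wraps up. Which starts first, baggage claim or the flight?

Check-in ends at 1:15 PM + 160 min = 3:55 PM.
The flight starts at 3:55 PM + 90 min = 5:25 PM.
Baggage claim starts at 1:15 PM and the flight starts at 5:25 PM, so baggage claim is first.

baggage claim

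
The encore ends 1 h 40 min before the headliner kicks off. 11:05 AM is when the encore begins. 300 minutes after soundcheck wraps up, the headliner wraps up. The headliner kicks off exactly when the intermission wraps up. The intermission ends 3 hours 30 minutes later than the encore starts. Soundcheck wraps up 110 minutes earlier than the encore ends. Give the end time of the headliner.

4:05 PM

The intermission ends at 11:05 AM + 210 min = 2:35 PM.
So the headliner starts at 2:35 PM.
The encore ends at 2:35 PM − 100 min = 12:55 PM.
Soundcheck ends at 12:55 PM − 110 min = 11:05 AM.
The headliner ends at 11:05 AM + 300 min = 4:05 PM.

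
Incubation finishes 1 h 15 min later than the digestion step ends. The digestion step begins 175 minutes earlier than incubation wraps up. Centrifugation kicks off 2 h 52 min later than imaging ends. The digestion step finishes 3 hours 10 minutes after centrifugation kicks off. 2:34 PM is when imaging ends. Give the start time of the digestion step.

6:56 PM

Centrifugation starts at 2:34 PM + 172 min = 5:26 PM.
The digestion step ends at 5:26 PM + 190 min = 8:36 PM.
Incubation ends at 8:36 PM + 75 min = 9:51 PM.
The digestion step starts at 9:51 PM − 175 min = 6:56 PM.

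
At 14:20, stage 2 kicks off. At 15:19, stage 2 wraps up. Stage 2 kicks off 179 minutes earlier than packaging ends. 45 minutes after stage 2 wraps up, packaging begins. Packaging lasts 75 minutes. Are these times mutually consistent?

Packaging starts at 15:19 + 45 min = 16:04.
Packaging ends at 16:04 + 75 min = 17:19.
Stage 2 starts at 17:19 − 179 min = 14:20.
That matches the stated 14:20, so the schedule is consistent.

Yes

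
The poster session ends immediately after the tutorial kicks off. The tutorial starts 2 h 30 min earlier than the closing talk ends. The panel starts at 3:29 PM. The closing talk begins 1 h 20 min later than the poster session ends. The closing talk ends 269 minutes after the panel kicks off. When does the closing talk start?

The closing talk ends at 3:29 PM + 269 min = 7:58 PM.
The tutorial starts at 7:58 PM − 150 min = 5:28 PM.
So the poster session ends at 5:28 PM.
The closing talk starts at 5:28 PM + 80 min = 6:48 PM.

6:48 PM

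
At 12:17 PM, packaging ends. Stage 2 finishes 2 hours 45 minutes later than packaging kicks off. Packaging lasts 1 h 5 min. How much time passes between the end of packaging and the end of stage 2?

Packaging starts at 12:17 PM − 65 min = 11:12 AM.
Stage 2 ends at 11:12 AM + 165 min = 1:57 PM.
From 12:17 PM to 1:57 PM is 1 h 40 min.

1 h 40 min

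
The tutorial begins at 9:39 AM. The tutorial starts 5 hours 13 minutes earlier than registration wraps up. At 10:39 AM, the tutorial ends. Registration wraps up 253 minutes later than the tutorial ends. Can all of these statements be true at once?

Yes

Registration ends at 10:39 AM + 253 min = 2:52 PM.
The tutorial starts at 2:52 PM − 313 min = 9:39 AM.
That matches the stated 9:39 AM, so the schedule is consistent.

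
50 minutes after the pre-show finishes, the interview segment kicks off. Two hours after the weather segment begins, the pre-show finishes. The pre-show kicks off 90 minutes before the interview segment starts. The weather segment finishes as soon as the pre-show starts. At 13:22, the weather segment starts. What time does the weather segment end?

14:42

The pre-show ends at 13:22 + 120 min = 15:22.
The interview segment starts at 15:22 + 50 min = 16:12.
The pre-show starts at 16:12 − 90 min = 14:42.
So the weather segment ends at 14:42.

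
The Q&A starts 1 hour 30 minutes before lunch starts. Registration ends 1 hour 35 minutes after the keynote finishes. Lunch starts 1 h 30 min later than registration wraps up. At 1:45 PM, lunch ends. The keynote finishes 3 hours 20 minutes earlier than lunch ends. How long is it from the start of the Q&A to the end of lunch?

1 hour 45 minutes

The keynote ends at 1:45 PM − 200 min = 10:25 AM.
Registration ends at 10:25 AM + 95 min = 12:00 PM.
Lunch starts at 12:00 PM + 90 min = 1:30 PM.
The Q&A starts at 1:30 PM − 90 min = 12:00 PM.
From 12:00 PM to 1:45 PM is 1 hour 45 minutes.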